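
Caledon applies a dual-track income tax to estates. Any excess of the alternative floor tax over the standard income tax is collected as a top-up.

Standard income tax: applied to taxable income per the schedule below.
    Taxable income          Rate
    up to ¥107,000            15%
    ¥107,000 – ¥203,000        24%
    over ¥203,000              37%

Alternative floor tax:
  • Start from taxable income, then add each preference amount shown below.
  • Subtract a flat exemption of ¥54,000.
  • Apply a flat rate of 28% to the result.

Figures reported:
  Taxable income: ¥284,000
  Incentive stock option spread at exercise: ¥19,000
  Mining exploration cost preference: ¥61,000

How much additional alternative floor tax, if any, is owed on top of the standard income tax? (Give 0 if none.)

Alternative floor tax:
  Adjusted income: ¥284,000 + ¥19,000 + ¥61,000 = ¥364,000
  Less exemption ¥54,000 → base ¥310,000
  ¥310,000 × 28% = ¥86,800

Standard income tax:
  ¥107,000 × 15% = ¥16,050
  ¥96,000 × 24% = ¥23,040
  ¥81,000 × 37% = ¥29,970
  → ¥69,060

Excess of alternative floor tax over standard income tax: ¥86,800 − ¥69,060 = ¥17,740.

¥17,740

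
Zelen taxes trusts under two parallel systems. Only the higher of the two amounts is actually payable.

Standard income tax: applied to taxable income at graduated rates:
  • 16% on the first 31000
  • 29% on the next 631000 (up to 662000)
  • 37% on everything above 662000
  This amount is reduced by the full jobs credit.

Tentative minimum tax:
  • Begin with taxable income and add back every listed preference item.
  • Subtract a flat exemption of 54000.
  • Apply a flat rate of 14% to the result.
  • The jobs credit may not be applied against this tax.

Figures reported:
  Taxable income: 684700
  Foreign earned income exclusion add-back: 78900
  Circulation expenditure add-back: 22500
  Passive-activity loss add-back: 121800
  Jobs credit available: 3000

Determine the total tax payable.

193349

Standard income tax:
  31000 × 16% = 4960
  631000 × 29% = 182990
  22700 × 37% = 8399
  → 196349
  Less jobs credit 3000 → 193349

Tentative minimum tax:
  Adjusted income: 684700 + 78900 + 22500 + 121800 = 907900
  Less exemption 54000 → base 853900
  853900 × 14% = 119546

193349 > 119546, so the standard income tax governs.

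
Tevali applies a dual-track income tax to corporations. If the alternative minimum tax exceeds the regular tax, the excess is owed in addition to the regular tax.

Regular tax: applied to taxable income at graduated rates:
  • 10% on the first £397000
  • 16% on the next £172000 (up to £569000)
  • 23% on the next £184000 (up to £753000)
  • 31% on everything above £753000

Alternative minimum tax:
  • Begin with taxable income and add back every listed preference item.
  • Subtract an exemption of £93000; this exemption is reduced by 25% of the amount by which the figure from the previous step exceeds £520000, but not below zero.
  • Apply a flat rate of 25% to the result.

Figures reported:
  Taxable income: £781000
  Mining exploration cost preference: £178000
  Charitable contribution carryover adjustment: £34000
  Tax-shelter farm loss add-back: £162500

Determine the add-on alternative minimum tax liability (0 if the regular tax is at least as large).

£170655

Alternative minimum tax:
  Adjusted income: £781000 + £178000 + £34000 + £162500 = £1155500
  Exemption: 25% × (£1155500 − £520000) = £158875 ≥ £93000, so the exemption is fully phased out
  Base: £1155500 − £0 = £1155500
  £1155500 × 25% = £288875

Regular tax:
  £397000 × 10% = £39700
  £172000 × 16% = £27520
  £184000 × 23% = £42320
  £28000 × 31% = £8680
  → £118220

Excess of alternative minimum tax over regular tax: £288875 − £118220 = £170655.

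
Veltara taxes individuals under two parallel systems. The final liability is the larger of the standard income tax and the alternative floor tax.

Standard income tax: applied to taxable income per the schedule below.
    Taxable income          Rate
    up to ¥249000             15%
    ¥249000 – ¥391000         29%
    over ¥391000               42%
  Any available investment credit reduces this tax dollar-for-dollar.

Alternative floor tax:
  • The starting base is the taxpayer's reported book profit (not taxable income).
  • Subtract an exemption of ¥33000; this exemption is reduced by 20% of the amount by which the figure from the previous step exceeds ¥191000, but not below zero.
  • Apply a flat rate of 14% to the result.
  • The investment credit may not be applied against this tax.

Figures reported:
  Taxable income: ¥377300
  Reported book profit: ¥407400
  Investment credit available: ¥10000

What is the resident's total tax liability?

¥64557

Standard income tax:
  ¥249000 × 15% = ¥37350
  ¥128300 × 29% = ¥37207
  → ¥74557
  Less investment credit ¥10000 → ¥64557

Alternative floor tax:
  Base (reported book profit): ¥407400
  Exemption: 20% × (¥407400 − ¥191000) = ¥43280 ≥ ¥33000, so the exemption is fully phased out
  Base: ¥407400 − ¥0 = ¥407400
  ¥407400 × 14% = ¥57036

¥64557 > ¥57036, so the standard income tax governs.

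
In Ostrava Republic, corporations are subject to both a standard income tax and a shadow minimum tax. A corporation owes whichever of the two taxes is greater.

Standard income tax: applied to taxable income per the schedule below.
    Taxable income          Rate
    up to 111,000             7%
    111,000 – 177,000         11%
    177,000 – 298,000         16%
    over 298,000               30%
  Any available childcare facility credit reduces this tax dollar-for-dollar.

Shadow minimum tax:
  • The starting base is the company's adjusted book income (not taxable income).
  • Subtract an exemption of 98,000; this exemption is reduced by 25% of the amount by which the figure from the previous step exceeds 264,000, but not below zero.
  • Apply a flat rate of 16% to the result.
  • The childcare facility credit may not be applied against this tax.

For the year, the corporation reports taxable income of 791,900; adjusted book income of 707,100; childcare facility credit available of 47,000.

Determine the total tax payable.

135,560

Standard income tax:
  111,000 × 7% = 7,770
  66,000 × 11% = 7,260
  121,000 × 16% = 19,360
  493,900 × 30% = 148,170
  → 182,560
  Less childcare facility credit 47,000 → 135,560

Shadow minimum tax:
  Base (adjusted book income): 707,100
  Exemption: 25% × (707,100 − 264,000) = 110,775 ≥ 98,000, so the exemption is fully phased out
  Base: 707,100 − 0 = 707,100
  707,100 × 16% = 113,136

135,560 > 113,136, so the standard income tax governs.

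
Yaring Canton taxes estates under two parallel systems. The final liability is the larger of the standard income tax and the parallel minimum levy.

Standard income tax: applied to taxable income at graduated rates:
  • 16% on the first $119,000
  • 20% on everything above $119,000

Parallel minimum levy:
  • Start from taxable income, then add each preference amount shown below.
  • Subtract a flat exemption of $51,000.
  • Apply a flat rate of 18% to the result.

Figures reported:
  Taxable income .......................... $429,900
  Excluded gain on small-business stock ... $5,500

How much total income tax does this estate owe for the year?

$81,220

Parallel minimum levy:
  Adjusted income: $429,900 + $5,500 = $435,400
  Less exemption $51,000 → base $384,400
  $384,400 × 18% = $69,192

Standard income tax:
  $119,000 × 16% = $19,040
  $310,900 × 20% = $62,180
  → $81,220

$81,220 > $69,192, so the standard income tax governs.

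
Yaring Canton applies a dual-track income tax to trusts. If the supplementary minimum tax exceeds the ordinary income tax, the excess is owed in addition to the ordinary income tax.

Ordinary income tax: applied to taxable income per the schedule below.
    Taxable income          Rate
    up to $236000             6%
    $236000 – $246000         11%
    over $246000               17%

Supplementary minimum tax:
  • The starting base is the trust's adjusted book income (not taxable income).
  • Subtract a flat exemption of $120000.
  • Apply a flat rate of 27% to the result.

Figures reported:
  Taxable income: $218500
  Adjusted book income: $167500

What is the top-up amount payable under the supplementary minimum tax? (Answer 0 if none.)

Supplementary minimum tax:
  Base (adjusted book income): $167500
  Less exemption $120000 → base $47500
  $47500 × 27% = $12825

Ordinary income tax:
  $218500 × 6% = $13110

$12825 ≤ $13110, so no add-on is due.

$0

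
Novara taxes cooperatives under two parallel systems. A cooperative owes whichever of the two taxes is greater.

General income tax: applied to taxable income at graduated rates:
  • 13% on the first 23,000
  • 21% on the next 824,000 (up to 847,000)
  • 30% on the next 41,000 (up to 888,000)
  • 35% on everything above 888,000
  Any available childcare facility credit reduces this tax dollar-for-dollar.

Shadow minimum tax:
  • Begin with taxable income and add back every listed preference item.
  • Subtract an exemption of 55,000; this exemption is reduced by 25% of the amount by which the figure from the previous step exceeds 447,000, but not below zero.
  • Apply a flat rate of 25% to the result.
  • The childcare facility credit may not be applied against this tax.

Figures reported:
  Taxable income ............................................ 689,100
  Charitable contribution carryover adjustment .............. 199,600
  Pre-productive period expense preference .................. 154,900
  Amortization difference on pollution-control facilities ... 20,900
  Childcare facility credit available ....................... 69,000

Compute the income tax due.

General income tax:
  23,000 × 13% = 2,990
  666,100 × 21% = 139,881
  → 142,871
  Less childcare facility credit 69,000 → 73,871

Shadow minimum tax:
  Adjusted income: 689,100 + 199,600 + 154,900 + 20,900 = 1,064,500
  Exemption: 25% × (1,064,500 − 447,000) = 154,375 ≥ 55,000, so the exemption is fully phased out
  Base: 1,064,500 − 0 = 1,064,500
  1,064,500 × 25% = 266,125

266,125 > 73,871, so the shadow minimum tax is the binding amount.

266,125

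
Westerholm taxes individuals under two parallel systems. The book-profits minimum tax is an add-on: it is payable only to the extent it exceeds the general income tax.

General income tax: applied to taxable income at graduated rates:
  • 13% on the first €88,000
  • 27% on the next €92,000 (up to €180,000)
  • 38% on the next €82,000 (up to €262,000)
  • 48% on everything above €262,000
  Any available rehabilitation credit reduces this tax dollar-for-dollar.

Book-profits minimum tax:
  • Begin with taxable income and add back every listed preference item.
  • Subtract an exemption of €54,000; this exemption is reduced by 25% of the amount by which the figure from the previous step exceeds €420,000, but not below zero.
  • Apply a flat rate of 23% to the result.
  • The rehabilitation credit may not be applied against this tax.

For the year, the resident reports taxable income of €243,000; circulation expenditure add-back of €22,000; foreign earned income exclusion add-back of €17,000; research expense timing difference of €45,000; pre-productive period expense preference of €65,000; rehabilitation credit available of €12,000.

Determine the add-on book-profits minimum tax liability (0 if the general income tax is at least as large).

€29,520

Book-profits minimum tax:
  Adjusted income: €243,000 + €22,000 + €17,000 + €45,000 + €65,000 = €392,000
  Exemption: €392,000 ≤ €420,000, so full €54,000 applies
  Base: €392,000 − €54,000 = €338,000
  €338,000 × 23% = €77,740

General income tax:
  €88,000 × 13% = €11,440
  €92,000 × 27% = €24,840
  €63,000 × 38% = €23,940
  → €60,220
  Less rehabilitation credit €12,000 → €48,220

Excess of book-profits minimum tax over general income tax: €77,740 − €48,220 = €29,520.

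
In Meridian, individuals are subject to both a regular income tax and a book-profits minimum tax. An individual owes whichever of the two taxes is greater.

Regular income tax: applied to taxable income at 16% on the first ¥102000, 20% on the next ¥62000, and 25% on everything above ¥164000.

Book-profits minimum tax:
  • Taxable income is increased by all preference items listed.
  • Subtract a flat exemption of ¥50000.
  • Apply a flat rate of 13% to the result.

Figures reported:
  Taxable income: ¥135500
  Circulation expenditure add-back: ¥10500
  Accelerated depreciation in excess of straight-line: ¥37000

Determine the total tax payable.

¥23020

Regular income tax:
  ¥102000 × 16% = ¥16320
  ¥33500 × 20% = ¥6700
  → ¥23020

Book-profits minimum tax:
  Adjusted income: ¥135500 + ¥10500 + ¥37000 = ¥183000
  Less exemption ¥50000 → base ¥133000
  ¥133000 × 13% = ¥17290

¥23020 > ¥17290, so the regular income tax governs.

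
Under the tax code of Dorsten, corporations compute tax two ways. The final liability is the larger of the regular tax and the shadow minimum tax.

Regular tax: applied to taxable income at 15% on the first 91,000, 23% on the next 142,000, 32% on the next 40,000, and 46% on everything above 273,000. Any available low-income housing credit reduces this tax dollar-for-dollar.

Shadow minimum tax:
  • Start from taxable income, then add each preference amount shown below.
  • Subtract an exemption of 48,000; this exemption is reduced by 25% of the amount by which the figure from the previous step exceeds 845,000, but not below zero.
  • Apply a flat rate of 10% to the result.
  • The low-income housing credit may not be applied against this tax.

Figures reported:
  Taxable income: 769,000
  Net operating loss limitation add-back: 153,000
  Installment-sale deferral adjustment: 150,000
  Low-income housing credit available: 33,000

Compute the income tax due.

Shadow minimum tax:
  Adjusted income: 769,000 + 153,000 + 150,000 = 1,072,000
  Exemption: 25% × (1,072,000 − 845,000) = 56,750 ≥ 48,000, so the exemption is fully phased out
  Base: 1,072,000 − 0 = 1,072,000
  1,072,000 × 10% = 107,200

Regular tax:
  91,000 × 15% = 13,650
  142,000 × 23% = 32,660
  40,000 × 32% = 12,800
  496,000 × 46% = 228,160
  → 287,270
  Less low-income housing credit 33,000 → 254,270

254,270 > 107,200, so the regular tax governs.

254,270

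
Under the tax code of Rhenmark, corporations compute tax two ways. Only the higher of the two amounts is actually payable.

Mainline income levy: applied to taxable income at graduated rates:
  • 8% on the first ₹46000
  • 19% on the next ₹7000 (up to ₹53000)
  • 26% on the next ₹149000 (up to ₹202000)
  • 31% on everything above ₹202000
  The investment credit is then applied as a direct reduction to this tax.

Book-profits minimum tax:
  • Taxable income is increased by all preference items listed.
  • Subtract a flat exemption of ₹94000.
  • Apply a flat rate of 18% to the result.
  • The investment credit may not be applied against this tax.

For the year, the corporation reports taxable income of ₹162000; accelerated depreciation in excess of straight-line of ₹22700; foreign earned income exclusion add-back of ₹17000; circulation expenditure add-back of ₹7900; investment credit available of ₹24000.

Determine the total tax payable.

Mainline income levy:
  ₹46000 × 8% = ₹3680
  ₹7000 × 19% = ₹1330
  ₹109000 × 26% = ₹28340
  → ₹33350
  Less investment credit ₹24000 → ₹9350

Book-profits minimum tax:
  Adjusted income: ₹162000 + ₹22700 + ₹17000 + ₹7900 = ₹209600
  Less exemption ₹94000 → base ₹115600
  ₹115600 × 18% = ₹20808

₹20808 > ₹9350, so the book-profits minimum tax is the binding amount.

₹20808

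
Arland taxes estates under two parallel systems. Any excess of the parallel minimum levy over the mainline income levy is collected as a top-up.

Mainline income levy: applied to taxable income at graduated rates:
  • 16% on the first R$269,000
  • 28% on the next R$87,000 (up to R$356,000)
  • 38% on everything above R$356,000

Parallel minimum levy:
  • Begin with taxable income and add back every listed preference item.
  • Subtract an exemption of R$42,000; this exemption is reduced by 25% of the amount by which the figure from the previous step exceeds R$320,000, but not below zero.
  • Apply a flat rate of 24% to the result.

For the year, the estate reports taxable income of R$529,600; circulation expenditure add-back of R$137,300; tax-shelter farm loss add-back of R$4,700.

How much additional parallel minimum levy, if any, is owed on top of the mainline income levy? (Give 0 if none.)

R$27,816

Mainline income levy:
  R$269,000 × 16% = R$43,040
  R$87,000 × 28% = R$24,360
  R$173,600 × 38% = R$65,968
  → R$133,368

Parallel minimum levy:
  Adjusted income: R$529,600 + R$137,300 + R$4,700 = R$671,600
  Exemption: 25% × (R$671,600 − R$320,000) = R$87,900 ≥ R$42,000, so the exemption is fully phased out
  Base: R$671,600 − R$0 = R$671,600
  R$671,600 × 24% = R$161,184

Excess of parallel minimum levy over mainline income levy: R$161,184 − R$133,368 = R$27,816.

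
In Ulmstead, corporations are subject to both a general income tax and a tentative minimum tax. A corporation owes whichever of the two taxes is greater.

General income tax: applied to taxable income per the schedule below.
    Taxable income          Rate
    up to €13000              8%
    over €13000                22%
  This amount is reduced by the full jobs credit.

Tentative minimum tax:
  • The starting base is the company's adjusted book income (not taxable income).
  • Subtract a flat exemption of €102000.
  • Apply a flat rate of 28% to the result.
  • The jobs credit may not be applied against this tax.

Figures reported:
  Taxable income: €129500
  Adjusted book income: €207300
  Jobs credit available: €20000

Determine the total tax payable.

€29484

General income tax:
  €13000 × 8% = €1040
  €116500 × 22% = €25630
  → €26670
  Less jobs credit €20000 → €6670

Tentative minimum tax:
  Base (adjusted book income): €207300
  Less exemption €102000 → base €105300
  €105300 × 28% = €29484

€29484 > €6670, so the tentative minimum tax is the binding amount.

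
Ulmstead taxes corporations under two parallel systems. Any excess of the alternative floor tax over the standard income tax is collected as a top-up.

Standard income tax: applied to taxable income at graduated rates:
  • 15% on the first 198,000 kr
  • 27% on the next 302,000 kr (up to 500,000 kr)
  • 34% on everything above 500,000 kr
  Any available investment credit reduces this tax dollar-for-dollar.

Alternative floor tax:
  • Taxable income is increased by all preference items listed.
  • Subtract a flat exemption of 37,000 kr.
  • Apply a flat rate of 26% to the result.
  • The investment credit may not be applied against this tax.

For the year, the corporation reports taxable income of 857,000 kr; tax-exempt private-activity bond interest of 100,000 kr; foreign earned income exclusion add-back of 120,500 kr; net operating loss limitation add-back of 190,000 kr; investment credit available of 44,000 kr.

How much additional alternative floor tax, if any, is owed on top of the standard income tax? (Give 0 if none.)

Standard income tax:
  198,000 kr × 15% = 29,700 kr
  302,000 kr × 27% = 81,540 kr
  357,000 kr × 34% = 121,380 kr
  → 232,620 kr
  Less investment credit 44,000 kr → 188,620 kr

Alternative floor tax:
  Adjusted income: 857,000 kr + 100,000 kr + 120,500 kr + 190,000 kr = 1,267,500 kr
  Less exemption 37,000 kr → base 1,230,500 kr
  1,230,500 kr × 26% = 319,930 kr

Excess of alternative floor tax over standard income tax: 319,930 kr − 188,620 kr = 131,310 kr.

131,310 kr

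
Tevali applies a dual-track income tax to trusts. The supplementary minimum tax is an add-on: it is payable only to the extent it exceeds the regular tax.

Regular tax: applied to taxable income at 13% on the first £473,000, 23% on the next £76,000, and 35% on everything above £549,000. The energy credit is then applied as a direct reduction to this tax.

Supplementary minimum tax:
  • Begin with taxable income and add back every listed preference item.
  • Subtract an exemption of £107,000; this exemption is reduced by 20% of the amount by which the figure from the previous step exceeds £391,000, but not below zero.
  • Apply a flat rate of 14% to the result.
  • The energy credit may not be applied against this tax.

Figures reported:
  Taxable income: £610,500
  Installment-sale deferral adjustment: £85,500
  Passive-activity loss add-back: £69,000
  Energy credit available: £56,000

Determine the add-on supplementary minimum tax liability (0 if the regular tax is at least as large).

£58,097

Regular tax:
  £473,000 × 13% = £61,490
  £76,000 × 23% = £17,480
  £61,500 × 35% = £21,525
  → £100,495
  Less energy credit £56,000 → £44,495

Supplementary minimum tax:
  Adjusted income: £610,500 + £85,500 + £69,000 = £765,000
  Exemption: £107,000 − 20% × (£765,000 − £391,000) = £107,000 − £74,800 = £32,200
  Base: £765,000 − £32,200 = £732,800
  £732,800 × 14% = £102,592

Excess of supplementary minimum tax over regular tax: £102,592 − £44,495 = £58,097.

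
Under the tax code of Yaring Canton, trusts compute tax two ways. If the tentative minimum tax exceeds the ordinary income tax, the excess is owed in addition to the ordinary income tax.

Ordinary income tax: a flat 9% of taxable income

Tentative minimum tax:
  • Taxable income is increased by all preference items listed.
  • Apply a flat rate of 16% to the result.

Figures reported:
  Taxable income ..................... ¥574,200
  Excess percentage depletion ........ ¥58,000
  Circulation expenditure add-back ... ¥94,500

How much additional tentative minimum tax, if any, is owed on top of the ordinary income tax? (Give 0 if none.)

Ordinary income tax:
  ¥574,200 × 9% = ¥51,678

Tentative minimum tax:
  Adjusted income: ¥574,200 + ¥58,000 + ¥94,500 = ¥726,700
  ¥726,700 × 16% = ¥116,272

Excess of tentative minimum tax over ordinary income tax: ¥116,272 − ¥51,678 = ¥64,594.

¥64,594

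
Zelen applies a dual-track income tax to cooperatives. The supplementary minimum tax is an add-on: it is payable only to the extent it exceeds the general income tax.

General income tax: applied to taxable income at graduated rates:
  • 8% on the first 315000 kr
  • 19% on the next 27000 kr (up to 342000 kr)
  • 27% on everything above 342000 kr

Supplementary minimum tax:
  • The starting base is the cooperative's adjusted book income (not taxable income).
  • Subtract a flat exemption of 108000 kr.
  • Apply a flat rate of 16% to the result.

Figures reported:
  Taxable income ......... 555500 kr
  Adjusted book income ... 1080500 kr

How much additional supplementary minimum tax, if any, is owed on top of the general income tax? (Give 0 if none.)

67625 kr

General income tax:
  315000 kr × 8% = 25200 kr
  27000 kr × 19% = 5130 kr
  213500 kr × 27% = 57645 kr
  → 87975 kr

Supplementary minimum tax:
  Base (adjusted book income): 1080500 kr
  Less exemption 108000 kr → base 972500 kr
  972500 kr × 16% = 155600 kr

Excess of supplementary minimum tax over general income tax: 155600 kr − 87975 kr = 67625 kr.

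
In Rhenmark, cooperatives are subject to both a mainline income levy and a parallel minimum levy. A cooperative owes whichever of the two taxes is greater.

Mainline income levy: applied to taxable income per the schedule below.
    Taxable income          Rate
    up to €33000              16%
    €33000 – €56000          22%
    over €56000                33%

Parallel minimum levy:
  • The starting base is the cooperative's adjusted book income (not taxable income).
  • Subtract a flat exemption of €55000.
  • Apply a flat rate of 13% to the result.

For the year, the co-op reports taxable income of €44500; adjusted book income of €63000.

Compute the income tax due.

€7810

Mainline income levy:
  €33000 × 16% = €5280
  €11500 × 22% = €2530
  → €7810

Parallel minimum levy:
  Base (adjusted book income): €63000
  Less exemption €55000 → base €8000
  €8000 × 13% = €1040

€7810 > €1040, so the mainline income levy governs.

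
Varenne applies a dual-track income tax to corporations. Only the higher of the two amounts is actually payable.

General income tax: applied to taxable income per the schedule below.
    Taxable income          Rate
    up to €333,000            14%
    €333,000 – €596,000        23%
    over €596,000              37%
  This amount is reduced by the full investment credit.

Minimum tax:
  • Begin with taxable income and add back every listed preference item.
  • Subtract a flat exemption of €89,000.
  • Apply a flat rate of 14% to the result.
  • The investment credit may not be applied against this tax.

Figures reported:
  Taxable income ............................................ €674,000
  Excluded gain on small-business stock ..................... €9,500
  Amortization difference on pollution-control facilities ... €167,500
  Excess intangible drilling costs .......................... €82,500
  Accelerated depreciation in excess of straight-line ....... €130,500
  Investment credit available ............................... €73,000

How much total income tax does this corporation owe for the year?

Minimum tax:
  Adjusted income: €674,000 + €9,500 + €167,500 + €82,500 + €130,500 = €1,064,000
  Less exemption €89,000 → base €975,000
  €975,000 × 14% = €136,500

General income tax:
  €333,000 × 14% = €46,620
  €263,000 × 23% = €60,490
  €78,000 × 37% = €28,860
  → €135,970
  Less investment credit €73,000 → €62,970

€136,500 > €62,970, so the minimum tax is the binding amount.

€136,500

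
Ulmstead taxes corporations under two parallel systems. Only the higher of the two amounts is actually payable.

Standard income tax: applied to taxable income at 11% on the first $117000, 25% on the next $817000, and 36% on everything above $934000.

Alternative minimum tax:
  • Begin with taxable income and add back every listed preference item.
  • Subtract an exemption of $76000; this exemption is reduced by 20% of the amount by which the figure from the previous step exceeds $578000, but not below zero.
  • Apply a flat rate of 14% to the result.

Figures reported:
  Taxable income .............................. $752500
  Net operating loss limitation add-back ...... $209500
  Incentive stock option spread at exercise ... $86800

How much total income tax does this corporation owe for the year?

Alternative minimum tax:
  Adjusted income: $752500 + $209500 + $86800 = $1048800
  Exemption: 20% × ($1048800 − $578000) = $94160 ≥ $76000, so the exemption is fully phased out
  Base: $1048800 − $0 = $1048800
  $1048800 × 14% = $146832

Standard income tax:
  $117000 × 11% = $12870
  $635500 × 25% = $158875
  → $171745

$171745 > $146832, so the standard income tax governs.

$171745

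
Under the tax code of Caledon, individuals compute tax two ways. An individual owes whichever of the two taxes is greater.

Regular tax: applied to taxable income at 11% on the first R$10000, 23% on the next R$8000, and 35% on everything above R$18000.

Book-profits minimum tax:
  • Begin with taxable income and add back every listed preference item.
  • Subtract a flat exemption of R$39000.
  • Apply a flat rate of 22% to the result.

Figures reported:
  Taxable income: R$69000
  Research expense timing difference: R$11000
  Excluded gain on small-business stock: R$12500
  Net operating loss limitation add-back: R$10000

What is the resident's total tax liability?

Regular tax:
  R$10000 × 11% = R$1100
  R$8000 × 23% = R$1840
  R$51000 × 35% = R$17850
  → R$20790

Book-profits minimum tax:
  Adjusted income: R$69000 + R$11000 + R$12500 + R$10000 = R$102500
  Less exemption R$39000 → base R$63500
  R$63500 × 22% = R$13970

R$20790 > R$13970, so the regular tax governs.

R$20790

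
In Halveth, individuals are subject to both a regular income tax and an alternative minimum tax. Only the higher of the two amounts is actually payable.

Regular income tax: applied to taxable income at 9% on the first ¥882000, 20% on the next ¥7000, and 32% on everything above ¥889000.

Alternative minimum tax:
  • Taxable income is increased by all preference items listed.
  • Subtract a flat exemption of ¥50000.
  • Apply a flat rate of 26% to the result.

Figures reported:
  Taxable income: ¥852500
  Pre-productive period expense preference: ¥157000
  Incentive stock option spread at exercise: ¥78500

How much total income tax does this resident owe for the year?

Alternative minimum tax:
  Adjusted income: ¥852500 + ¥157000 + ¥78500 = ¥1088000
  Less exemption ¥50000 → base ¥1038000
  ¥1038000 × 26% = ¥269880

Regular income tax:
  ¥852500 × 9% = ¥76725

¥269880 > ¥76725, so the alternative minimum tax is the binding amount.

¥269880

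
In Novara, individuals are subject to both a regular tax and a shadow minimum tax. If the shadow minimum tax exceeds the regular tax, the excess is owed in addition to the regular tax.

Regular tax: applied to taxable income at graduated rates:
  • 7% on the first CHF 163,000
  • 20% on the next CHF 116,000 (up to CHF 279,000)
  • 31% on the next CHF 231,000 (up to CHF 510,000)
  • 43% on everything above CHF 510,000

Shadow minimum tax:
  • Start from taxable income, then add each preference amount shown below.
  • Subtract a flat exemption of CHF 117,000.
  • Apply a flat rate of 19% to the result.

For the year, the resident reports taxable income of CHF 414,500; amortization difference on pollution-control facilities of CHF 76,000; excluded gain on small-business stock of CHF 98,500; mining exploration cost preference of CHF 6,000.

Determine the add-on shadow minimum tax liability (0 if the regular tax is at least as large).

CHF 14,205

Regular tax:
  CHF 163,000 × 7% = CHF 11,410
  CHF 116,000 × 20% = CHF 23,200
  CHF 135,500 × 31% = CHF 42,005
  → CHF 76,615

Shadow minimum tax:
  Adjusted income: CHF 414,500 + CHF 76,000 + CHF 98,500 + CHF 6,000 = CHF 595,000
  Less exemption CHF 117,000 → base CHF 478,000
  CHF 478,000 × 19% = CHF 90,820

Excess of shadow minimum tax over regular tax: CHF 90,820 − CHF 76,615 = CHF 14,205.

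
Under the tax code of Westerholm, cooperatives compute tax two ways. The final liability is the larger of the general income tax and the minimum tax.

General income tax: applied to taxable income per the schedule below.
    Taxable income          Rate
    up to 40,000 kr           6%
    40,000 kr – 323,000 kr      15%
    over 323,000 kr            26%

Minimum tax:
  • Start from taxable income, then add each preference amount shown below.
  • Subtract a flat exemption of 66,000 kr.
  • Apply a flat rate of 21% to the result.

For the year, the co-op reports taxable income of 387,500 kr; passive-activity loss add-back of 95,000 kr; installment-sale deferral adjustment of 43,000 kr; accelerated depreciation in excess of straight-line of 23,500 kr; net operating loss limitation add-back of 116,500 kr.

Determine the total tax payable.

General income tax:
  40,000 kr × 6% = 2,400 kr
  283,000 kr × 15% = 42,450 kr
  64,500 kr × 26% = 16,770 kr
  → 61,620 kr

Minimum tax:
  Adjusted income: 387,500 kr + 95,000 kr + 43,000 kr + 23,500 kr + 116,500 kr = 665,500 kr
  Less exemption 66,000 kr → base 599,500 kr
  599,500 kr × 21% = 125,895 kr

125,895 kr > 61,620 kr, so the minimum tax is the binding amount.

125,895 kr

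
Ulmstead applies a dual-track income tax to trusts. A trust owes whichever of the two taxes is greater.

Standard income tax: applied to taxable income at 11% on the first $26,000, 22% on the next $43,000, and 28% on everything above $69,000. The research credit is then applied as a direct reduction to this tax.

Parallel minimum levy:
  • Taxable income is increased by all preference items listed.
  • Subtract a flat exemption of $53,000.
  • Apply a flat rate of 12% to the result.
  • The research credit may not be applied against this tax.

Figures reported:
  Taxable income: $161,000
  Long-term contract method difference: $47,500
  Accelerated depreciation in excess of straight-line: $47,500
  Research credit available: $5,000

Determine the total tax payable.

$33,080

Parallel minimum levy:
  Adjusted income: $161,000 + $47,500 + $47,500 = $256,000
  Less exemption $53,000 → base $203,000
  $203,000 × 12% = $24,360

Standard income tax:
  $26,000 × 11% = $2,860
  $43,000 × 22% = $9,460
  $92,000 × 28% = $25,760
  → $38,080
  Less research credit $5,000 → $33,080

$33,080 > $24,360, so the standard income tax governs.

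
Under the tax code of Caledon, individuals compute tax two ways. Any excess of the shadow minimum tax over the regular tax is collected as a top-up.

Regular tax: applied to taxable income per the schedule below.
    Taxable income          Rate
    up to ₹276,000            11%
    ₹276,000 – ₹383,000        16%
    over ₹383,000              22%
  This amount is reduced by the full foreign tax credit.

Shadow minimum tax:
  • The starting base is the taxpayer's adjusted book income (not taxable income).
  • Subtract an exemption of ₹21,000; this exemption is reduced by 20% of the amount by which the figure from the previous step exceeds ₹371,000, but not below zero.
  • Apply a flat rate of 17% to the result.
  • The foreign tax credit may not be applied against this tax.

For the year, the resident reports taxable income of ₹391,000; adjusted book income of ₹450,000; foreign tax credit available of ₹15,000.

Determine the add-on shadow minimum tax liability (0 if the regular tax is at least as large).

₹41,376

Regular tax:
  ₹276,000 × 11% = ₹30,360
  ₹107,000 × 16% = ₹17,120
  ₹8,000 × 22% = ₹1,760
  → ₹49,240
  Less foreign tax credit ₹15,000 → ₹34,240

Shadow minimum tax:
  Base (adjusted book income): ₹450,000
  Exemption: ₹21,000 − 20% × (₹450,000 − ₹371,000) = ₹21,000 − ₹15,800 = ₹5,200
  Base: ₹450,000 − ₹5,200 = ₹444,800
  ₹444,800 × 17% = ₹75,616

Excess of shadow minimum tax over regular tax: ₹75,616 − ₹34,240 = ₹41,376.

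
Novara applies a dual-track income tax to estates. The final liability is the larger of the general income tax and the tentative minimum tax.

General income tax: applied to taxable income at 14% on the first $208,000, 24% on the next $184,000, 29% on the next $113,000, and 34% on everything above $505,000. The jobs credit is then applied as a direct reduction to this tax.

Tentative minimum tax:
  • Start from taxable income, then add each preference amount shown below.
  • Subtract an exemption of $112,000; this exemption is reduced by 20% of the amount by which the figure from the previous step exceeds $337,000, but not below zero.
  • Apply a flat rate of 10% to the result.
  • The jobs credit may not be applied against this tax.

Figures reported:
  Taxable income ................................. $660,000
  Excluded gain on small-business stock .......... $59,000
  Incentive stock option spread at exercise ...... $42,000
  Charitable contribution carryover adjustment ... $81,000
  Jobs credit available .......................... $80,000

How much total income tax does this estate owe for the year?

$83,100

General income tax:
  $208,000 × 14% = $29,120
  $184,000 × 24% = $44,160
  $113,000 × 29% = $32,770
  $155,000 × 34% = $52,700
  → $158,750
  Less jobs credit $80,000 → $78,750

Tentative minimum tax:
  Adjusted income: $660,000 + $59,000 + $42,000 + $81,000 = $842,000
  Exemption: $112,000 − 20% × ($842,000 − $337,000) = $112,000 − $101,000 = $11,000
  Base: $842,000 − $11,000 = $831,000
  $831,000 × 10% = $83,100

$83,100 > $78,750, so the tentative minimum tax is the binding amount.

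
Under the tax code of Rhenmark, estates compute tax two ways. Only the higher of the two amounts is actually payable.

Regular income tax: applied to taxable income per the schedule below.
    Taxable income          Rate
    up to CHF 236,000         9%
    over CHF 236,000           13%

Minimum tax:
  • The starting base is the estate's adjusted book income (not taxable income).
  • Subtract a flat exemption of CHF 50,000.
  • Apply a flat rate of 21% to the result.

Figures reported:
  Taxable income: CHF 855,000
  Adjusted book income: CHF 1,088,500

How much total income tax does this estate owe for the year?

CHF 218,085

Minimum tax:
  Base (adjusted book income): CHF 1,088,500
  Less exemption CHF 50,000 → base CHF 1,038,500
  CHF 1,038,500 × 21% = CHF 218,085

Regular income tax:
  CHF 236,000 × 9% = CHF 21,240
  CHF 619,000 × 13% = CHF 80,470
  → CHF 101,710

CHF 218,085 > CHF 101,710, so the minimum tax is the binding amount.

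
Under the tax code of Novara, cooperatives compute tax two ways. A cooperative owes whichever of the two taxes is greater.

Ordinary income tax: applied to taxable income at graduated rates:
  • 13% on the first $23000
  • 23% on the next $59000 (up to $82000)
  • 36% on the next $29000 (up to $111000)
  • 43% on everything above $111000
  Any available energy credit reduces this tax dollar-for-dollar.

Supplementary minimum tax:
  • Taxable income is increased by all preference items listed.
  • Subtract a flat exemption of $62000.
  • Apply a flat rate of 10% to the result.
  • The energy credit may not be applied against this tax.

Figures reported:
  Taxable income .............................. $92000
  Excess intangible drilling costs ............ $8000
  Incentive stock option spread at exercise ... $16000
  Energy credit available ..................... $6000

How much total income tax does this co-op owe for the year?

$14160

Supplementary minimum tax:
  Adjusted income: $92000 + $8000 + $16000 = $116000
  Less exemption $62000 → base $54000
  $54000 × 10% = $5400

Ordinary income tax:
  $23000 × 13% = $2990
  $59000 × 23% = $13570
  $10000 × 36% = $3600
  → $20160
  Less energy credit $6000 → $14160

$14160 > $5400, so the ordinary income tax governs.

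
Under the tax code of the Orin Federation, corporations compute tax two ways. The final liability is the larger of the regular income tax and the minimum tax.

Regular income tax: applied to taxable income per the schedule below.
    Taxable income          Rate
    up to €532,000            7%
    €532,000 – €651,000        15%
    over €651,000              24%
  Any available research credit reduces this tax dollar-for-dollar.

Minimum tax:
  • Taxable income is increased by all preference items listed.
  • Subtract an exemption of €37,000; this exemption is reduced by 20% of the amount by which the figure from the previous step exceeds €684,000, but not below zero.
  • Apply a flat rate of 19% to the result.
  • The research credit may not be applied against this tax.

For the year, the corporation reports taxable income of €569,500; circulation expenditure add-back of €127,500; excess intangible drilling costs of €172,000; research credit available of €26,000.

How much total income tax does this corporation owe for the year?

Regular income tax:
  €532,000 × 7% = €37,240
  €37,500 × 15% = €5,625
  → €42,865
  Less research credit €26,000 → €16,865

Minimum tax:
  Adjusted income: €569,500 + €127,500 + €172,000 = €869,000
  Exemption: 20% × (€869,000 − €684,000) = €37,000 ≥ €37,000, so the exemption is fully phased out
  Base: €869,000 − €0 = €869,000
  €869,000 × 19% = €165,110

€165,110 > €16,865, so the minimum tax is the binding amount.

€165,110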